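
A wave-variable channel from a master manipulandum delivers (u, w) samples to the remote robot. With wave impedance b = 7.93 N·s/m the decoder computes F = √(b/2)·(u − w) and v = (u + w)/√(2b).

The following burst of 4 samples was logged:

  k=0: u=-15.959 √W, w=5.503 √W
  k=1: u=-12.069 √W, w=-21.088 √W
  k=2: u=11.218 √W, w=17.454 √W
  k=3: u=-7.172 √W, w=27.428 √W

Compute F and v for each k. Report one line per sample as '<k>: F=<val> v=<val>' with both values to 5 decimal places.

k=0: u−w=-21.46200, u+w=-10.45600; √(b/2)=1.99123, √(2b)=3.98246; F=1.99123×(-21.462)=-42.73579, v=-10.45600/3.98246=-2.62551
k=1: u−w=9.01900, u+w=-33.15700; √(b/2)=1.99123, √(2b)=3.98246; F=1.99123×9.019=17.95891, v=-33.15700/3.98246=-8.32576
k=2: u−w=-6.23600, u+w=28.67200; √(b/2)=1.99123, √(2b)=3.98246; F=1.99123×(-6.236)=-12.41732, v=28.67200/3.98246=7.19957
k=3: u−w=-34.60000, u+w=20.25600; √(b/2)=1.99123, √(2b)=3.98246; F=1.99123×(-34.6)=-68.89658, v=20.25600/3.98246=5.08630

0: F=-42.73579 v=-2.62551
1: F=17.95891 v=-8.32576
2: F=-12.41732 v=7.19957
3: F=-68.89658 v=5.08630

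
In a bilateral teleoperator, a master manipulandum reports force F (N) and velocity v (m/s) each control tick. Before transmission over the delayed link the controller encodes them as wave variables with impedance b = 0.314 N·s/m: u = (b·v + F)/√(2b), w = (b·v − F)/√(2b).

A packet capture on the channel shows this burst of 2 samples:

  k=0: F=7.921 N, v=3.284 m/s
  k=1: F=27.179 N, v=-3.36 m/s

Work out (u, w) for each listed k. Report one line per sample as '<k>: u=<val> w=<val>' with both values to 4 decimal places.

k=0: b·v=0.314×3.284=1.0312; √(2b)=0.7925; u=(1.0312+7.921)/0.7925=11.2966, w=(1.0312−7.921)/0.7925=-8.6942
k=1: b·v=0.314×(-3.36)=-1.0550; √(2b)=0.7925; u=(-1.0550+27.179)/0.7925=32.9655, w=(-1.0550−27.179)/0.7925=-35.6281

0: u=11.2966 w=-8.6942
1: u=32.9655 w=-35.6281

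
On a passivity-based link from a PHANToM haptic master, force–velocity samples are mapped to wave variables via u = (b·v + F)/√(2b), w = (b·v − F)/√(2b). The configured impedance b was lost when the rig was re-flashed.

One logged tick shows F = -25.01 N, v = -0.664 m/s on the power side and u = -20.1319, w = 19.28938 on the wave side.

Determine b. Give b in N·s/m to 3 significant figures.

u + w = -0.84252;  u + w = √(2b)·v, so √(2b) = -0.84252/(-0.664) = 1.26886.
b = (√(2b))²/2 = 1.60999/2 = 0.80500.
(Check via u − w = 2F/√(2b): u − w = -39.42128, 2F/√(2b) = -39.42135.)

b = 0.805 N·s/m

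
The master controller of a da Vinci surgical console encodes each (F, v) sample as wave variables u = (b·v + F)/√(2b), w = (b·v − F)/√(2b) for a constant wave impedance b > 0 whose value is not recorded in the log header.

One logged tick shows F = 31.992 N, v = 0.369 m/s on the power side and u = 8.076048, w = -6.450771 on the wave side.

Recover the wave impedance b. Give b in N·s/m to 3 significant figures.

b = 9.7 N·s/m

u + w = 1.625277;  u + w = √(2b)·v, so √(2b) = 1.625277/0.369 = 4.404545.
b = (√(2b))²/2 = 19.400014/2 = 9.700007.
(Check via u − w = 2F/√(2b): u − w = 14.526819, 2F/√(2b) = 14.526814.)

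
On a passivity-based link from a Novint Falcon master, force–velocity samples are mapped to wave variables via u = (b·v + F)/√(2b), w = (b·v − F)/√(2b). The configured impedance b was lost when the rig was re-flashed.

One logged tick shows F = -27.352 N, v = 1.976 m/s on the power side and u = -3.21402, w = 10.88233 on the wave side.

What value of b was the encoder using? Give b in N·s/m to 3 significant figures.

u + w = 7.6683;  u + w = √(2b)·v, so √(2b) = 7.6683/1.976 = 3.8807.
b = (√(2b))²/2 = 15.0600/2 = 7.5300.
(Check via u − w = 2F/√(2b): u − w = -14.0963, 2F/√(2b) = -14.0963.)

b = 7.53 N·s/m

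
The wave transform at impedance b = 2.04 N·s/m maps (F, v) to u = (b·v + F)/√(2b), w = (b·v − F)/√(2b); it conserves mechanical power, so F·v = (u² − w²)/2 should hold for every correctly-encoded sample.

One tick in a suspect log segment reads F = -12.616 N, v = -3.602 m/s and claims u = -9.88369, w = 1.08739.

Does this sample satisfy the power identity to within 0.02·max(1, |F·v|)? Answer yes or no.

F·v = (-12.616)×(-3.602) = 45.44283 W.
(u² − w²)/2 = (97.68733 − 1.18242)/2 = 48.25246 W.
|Δ| = 2.80962;  2% of max(1, |F·v|) = 0.90886.

no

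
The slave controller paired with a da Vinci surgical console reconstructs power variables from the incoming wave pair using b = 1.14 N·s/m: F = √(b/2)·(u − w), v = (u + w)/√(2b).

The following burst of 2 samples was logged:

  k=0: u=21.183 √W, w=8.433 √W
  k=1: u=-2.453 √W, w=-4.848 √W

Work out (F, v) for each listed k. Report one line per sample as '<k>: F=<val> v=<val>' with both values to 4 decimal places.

k=0: u−w=12.7500, u+w=29.6160; √(b/2)=0.7550, √(2b)=1.5100; F=0.7550×12.75=9.6260, v=29.6160/1.5100=19.6137
k=1: u−w=2.3950, u+w=-7.3010; √(b/2)=0.7550, √(2b)=1.5100; F=0.7550×2.395=1.8082, v=-7.3010/1.5100=-4.8352

0: F=9.6260 v=19.6137
1: F=1.8082 v=-4.8352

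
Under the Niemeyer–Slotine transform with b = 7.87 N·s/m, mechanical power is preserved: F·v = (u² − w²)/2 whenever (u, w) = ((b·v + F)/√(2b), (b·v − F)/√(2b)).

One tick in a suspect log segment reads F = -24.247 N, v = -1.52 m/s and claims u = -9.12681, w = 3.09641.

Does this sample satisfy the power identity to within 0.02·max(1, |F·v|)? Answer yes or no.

yes

F·v = (-24.247)×(-1.52) = 36.8554 W.
(u² − w²)/2 = (83.2987 − 9.5878)/2 = 36.8555 W.
|Δ| = 0.0000;  2% of max(1, |F·v|) = 0.7371.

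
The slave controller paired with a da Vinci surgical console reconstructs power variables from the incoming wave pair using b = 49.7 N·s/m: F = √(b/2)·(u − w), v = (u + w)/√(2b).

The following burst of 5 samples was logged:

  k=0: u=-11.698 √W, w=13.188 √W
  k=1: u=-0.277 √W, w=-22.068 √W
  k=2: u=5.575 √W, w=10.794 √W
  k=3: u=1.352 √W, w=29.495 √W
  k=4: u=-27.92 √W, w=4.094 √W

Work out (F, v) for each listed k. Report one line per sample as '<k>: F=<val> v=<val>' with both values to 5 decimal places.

0: F=-124.05615 v=0.14945
1: F=108.62764 v=-2.24123
2: F=-26.01660 v=1.64183
3: F=-140.29222 v=3.09400
4: F=-159.58907 v=-2.38978

k=0: u−w=-24.88600, u+w=1.49000; √(b/2)=4.98498, √(2b)=9.96995; F=4.98498×(-24.886)=-124.05615, v=1.49000/9.96995=0.14945
k=1: u−w=21.79100, u+w=-22.34500; √(b/2)=4.98498, √(2b)=9.96995; F=4.98498×21.791=108.62764, v=-22.34500/9.96995=-2.24123
k=2: u−w=-5.21900, u+w=16.36900; √(b/2)=4.98498, √(2b)=9.96995; F=4.98498×(-5.219)=-26.01660, v=16.36900/9.96995=1.64183
k=3: u−w=-28.14300, u+w=30.84700; √(b/2)=4.98498, √(2b)=9.96995; F=4.98498×(-28.143)=-140.29222, v=30.84700/9.96995=3.09400
k=4: u−w=-32.01400, u+w=-23.82600; √(b/2)=4.98498, √(2b)=9.96995; F=4.98498×(-32.014)=-159.58907, v=-23.82600/9.96995=-2.38978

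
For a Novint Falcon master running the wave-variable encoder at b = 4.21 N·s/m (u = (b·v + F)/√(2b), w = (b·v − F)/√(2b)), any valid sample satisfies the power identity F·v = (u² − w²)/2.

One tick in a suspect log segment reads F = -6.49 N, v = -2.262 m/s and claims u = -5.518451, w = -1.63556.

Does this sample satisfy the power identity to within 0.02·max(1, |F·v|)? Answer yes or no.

no

F·v = (-6.49)×(-2.262) = 14.680380 W.
(u² − w²)/2 = (30.453301 − 2.675057)/2 = 13.889122 W.
|Δ| = 0.791258;  2% of max(1, |F·v|) = 0.293608.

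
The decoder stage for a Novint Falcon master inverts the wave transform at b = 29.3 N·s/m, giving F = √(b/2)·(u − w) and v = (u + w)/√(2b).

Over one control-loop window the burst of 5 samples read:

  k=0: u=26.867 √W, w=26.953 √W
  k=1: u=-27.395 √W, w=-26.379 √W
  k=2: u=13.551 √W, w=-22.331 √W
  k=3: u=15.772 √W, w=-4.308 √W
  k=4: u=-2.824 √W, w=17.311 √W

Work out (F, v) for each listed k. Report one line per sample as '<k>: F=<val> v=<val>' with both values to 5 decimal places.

k=0: u−w=-0.08600, u+w=53.82000; √(b/2)=3.82753, √(2b)=7.65506; F=3.82753×(-0.086)=-0.32917, v=53.82000/7.65506=7.03064
k=1: u−w=-1.01600, u+w=-53.77400; √(b/2)=3.82753, √(2b)=7.65506; F=3.82753×(-1.016)=-3.88877, v=-53.77400/7.65506=-7.02463
k=2: u−w=35.88200, u+w=-8.78000; √(b/2)=3.82753, √(2b)=7.65506; F=3.82753×35.882=137.33950, v=-8.78000/7.65506=-1.14695
k=3: u−w=20.08000, u+w=11.46400; √(b/2)=3.82753, √(2b)=7.65506; F=3.82753×20.08=76.85684, v=11.46400/7.65506=1.49757
k=4: u−w=-20.13500, u+w=14.48700; √(b/2)=3.82753, √(2b)=7.65506; F=3.82753×(-20.135)=-77.06735, v=14.48700/7.65506=1.89247

0: F=-0.32917 v=7.03064
1: F=-3.88877 v=-7.02463
2: F=137.33950 v=-1.14695
3: F=76.85684 v=1.49757
4: F=-77.06735 v=1.89247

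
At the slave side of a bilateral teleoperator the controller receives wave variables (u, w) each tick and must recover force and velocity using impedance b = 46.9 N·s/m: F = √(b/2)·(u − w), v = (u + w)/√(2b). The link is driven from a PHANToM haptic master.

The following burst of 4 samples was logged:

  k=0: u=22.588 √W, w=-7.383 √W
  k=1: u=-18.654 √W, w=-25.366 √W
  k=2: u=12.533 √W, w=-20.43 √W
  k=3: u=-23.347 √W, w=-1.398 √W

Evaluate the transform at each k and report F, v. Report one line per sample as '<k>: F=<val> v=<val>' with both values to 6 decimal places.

0: F=145.135167 v=1.569947
1: F=32.502994 v=-4.545154
2: F=159.623987 v=-0.815381
3: F=-106.288472 v=-2.554971

k=0: u−w=29.971000, u+w=15.205000; √(b/2)=4.842520, √(2b)=9.685040; F=4.842520×29.971=145.135167, v=15.205000/9.685040=1.569947
k=1: u−w=6.712000, u+w=-44.020000; √(b/2)=4.842520, √(2b)=9.685040; F=4.842520×6.712=32.502994, v=-44.020000/9.685040=-4.545154
k=2: u−w=32.963000, u+w=-7.897000; √(b/2)=4.842520, √(2b)=9.685040; F=4.842520×32.963=159.623987, v=-7.897000/9.685040=-0.815381
k=3: u−w=-21.949000, u+w=-24.745000; √(b/2)=4.842520, √(2b)=9.685040; F=4.842520×(-21.949)=-106.288472, v=-24.745000/9.685040=-2.554971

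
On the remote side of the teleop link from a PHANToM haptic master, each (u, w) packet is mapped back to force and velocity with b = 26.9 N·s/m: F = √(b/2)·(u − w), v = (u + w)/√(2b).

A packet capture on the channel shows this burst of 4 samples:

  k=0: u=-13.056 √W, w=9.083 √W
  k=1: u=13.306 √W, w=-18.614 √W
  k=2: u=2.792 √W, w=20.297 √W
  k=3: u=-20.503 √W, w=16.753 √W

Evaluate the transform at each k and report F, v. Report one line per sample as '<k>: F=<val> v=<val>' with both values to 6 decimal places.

k=0: u−w=-22.139000, u+w=-3.973000; √(b/2)=3.667424, √(2b)=7.334848; F=3.667424×(-22.139)=-81.193104, v=-3.973000/7.334848=-0.541661
k=1: u−w=31.920000, u+w=-5.308000; √(b/2)=3.667424, √(2b)=7.334848; F=3.667424×31.92=117.064179, v=-5.308000/7.334848=-0.723669
k=2: u−w=-17.505000, u+w=23.089000; √(b/2)=3.667424, √(2b)=7.334848; F=3.667424×(-17.505)=-64.198260, v=23.089000/7.334848=3.147850
k=3: u−w=-37.256000, u+w=-3.750000; √(b/2)=3.667424, √(2b)=7.334848; F=3.667424×(-37.256)=-136.633555, v=-3.750000/7.334848=-0.511258

0: F=-81.193104 v=-0.541661
1: F=117.064179 v=-0.723669
2: F=-64.198260 v=3.147850
3: F=-136.633555 v=-0.511258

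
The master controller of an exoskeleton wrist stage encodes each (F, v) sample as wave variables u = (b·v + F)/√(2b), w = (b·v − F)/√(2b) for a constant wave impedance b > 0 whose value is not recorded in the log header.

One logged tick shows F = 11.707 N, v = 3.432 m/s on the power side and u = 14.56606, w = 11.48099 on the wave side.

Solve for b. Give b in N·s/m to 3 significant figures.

b = 28.8 N·s/m

u + w = 26.0470;  u + w = √(2b)·v, so √(2b) = 26.0470/3.432 = 7.5895.
b = (√(2b))²/2 = 57.6000/2 = 28.8000.
(Check via u − w = 2F/√(2b): u − w = 3.0851, 2F/√(2b) = 3.0851.)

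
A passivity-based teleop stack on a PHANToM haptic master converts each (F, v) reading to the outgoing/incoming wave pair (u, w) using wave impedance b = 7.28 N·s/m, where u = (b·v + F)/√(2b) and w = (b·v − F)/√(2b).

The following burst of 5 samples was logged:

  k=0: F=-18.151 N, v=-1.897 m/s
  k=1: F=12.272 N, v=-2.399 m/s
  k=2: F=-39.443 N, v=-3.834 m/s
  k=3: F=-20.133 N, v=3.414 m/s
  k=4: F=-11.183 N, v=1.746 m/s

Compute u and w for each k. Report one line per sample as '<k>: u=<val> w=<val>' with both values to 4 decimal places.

k=0: b·v=7.28×(-1.897)=-13.8102; √(2b)=3.8158; u=(-13.8102+(-18.151))/3.8158=-8.3761, w=(-13.8102−(-18.151))/3.8158=1.1376
k=1: b·v=7.28×(-2.399)=-17.4647; √(2b)=3.8158; u=(-17.4647+12.272)/3.8158=-1.3609, w=(-17.4647−12.272)/3.8158=-7.7931
k=2: b·v=7.28×(-3.834)=-27.9115; √(2b)=3.8158; u=(-27.9115+(-39.443))/3.8158=-17.6517, w=(-27.9115−(-39.443))/3.8158=3.0221
k=3: b·v=7.28×3.414=24.8539; √(2b)=3.8158; u=(24.8539+(-20.133))/3.8158=1.2372, w=(24.8539−(-20.133))/3.8158=11.7898
k=4: b·v=7.28×1.746=12.7109; √(2b)=3.8158; u=(12.7109+(-11.183))/3.8158=0.4004, w=(12.7109−(-11.183))/3.8158=6.2619

0: u=-8.3761 w=1.1376
1: u=-1.3609 w=-7.7931
2: u=-17.6517 w=3.0221
3: u=1.2372 w=11.7898
4: u=0.4004 w=6.2619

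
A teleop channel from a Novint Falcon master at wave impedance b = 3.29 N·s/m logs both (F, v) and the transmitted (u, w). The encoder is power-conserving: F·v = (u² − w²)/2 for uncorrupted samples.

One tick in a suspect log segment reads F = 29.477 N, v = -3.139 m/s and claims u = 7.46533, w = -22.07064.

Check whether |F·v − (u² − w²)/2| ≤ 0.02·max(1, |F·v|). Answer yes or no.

F·v = 29.477×(-3.139) = -92.52830 W.
(u² − w²)/2 = (55.73115 − 487.11315)/2 = -215.69100 W.
|Δ| = 123.16270;  2% of max(1, |F·v|) = 1.85057.

no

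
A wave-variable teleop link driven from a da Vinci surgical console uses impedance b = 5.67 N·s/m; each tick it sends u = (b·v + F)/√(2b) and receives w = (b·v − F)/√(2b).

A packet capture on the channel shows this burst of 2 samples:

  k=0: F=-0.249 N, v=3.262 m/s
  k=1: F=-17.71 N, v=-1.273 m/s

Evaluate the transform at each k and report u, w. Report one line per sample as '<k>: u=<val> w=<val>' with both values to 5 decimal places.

k=0: b·v=5.67×3.262=18.49554; √(2b)=3.36749; u=(18.49554+(-0.249))/3.36749=5.41844, w=(18.49554−(-0.249))/3.36749=5.56632
k=1: b·v=5.67×(-1.273)=-7.21791; √(2b)=3.36749; u=(-7.21791+(-17.71))/3.36749=-7.40252, w=(-7.21791−(-17.71))/3.36749=3.11570

0: u=5.41844 w=5.56632
1: u=-7.40252 w=3.11570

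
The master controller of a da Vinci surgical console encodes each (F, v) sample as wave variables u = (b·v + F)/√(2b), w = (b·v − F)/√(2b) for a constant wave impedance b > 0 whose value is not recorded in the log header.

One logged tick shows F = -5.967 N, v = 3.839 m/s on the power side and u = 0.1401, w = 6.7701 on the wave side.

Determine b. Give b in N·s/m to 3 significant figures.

u + w = 6.9102;  u + w = √(2b)·v, so √(2b) = 6.9102/3.839 = 1.8000.
b = (√(2b))²/2 = 3.2400/2 = 1.6200.
(Check via u − w = 2F/√(2b): u − w = -6.6300, 2F/√(2b) = -6.6300.)

b = 1.62 N·s/m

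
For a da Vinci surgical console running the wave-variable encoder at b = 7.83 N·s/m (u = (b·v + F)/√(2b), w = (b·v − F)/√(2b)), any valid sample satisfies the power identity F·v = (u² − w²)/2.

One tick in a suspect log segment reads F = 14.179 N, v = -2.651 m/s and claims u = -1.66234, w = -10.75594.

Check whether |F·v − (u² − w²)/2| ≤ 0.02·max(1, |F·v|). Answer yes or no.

no

F·v = 14.179×(-2.651) = -37.58853 W.
(u² − w²)/2 = (2.76337 − 115.69025)/2 = -56.46344 W.
|Δ| = 18.87491;  2% of max(1, |F·v|) = 0.75177.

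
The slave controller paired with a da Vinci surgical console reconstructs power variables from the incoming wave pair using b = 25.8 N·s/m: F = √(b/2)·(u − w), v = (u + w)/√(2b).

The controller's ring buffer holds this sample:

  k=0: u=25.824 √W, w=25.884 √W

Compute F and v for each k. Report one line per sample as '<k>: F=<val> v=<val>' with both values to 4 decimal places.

k=0: u−w=-0.0600, u+w=51.7080; √(b/2)=3.5917, √(2b)=7.1833; F=3.5917×(-0.06)=-0.2155, v=51.7080/7.1833=7.1983

0: F=-0.2155 v=7.1983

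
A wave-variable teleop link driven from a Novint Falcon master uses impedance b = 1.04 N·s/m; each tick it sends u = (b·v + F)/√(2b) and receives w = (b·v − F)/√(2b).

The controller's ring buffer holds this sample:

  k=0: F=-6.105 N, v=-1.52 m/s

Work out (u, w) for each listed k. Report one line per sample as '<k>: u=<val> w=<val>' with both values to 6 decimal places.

0: u=-5.329143 w=3.136968

k=0: b·v=1.04×(-1.52)=-1.580800; √(2b)=1.442221; u=(-1.580800+(-6.105))/1.442221=-5.329143, w=(-1.580800−(-6.105))/1.442221=3.136968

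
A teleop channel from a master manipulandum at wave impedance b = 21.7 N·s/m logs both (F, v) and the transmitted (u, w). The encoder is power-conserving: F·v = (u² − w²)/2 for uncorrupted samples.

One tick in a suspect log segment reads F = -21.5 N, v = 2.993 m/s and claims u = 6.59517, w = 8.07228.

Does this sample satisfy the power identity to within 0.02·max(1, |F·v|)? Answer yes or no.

no

F·v = (-21.5)×2.993 = -64.34950 W.
(u² − w²)/2 = (43.49627 − 65.16170)/2 = -10.83272 W.
|Δ| = 53.51678;  2% of max(1, |F·v|) = 1.28699.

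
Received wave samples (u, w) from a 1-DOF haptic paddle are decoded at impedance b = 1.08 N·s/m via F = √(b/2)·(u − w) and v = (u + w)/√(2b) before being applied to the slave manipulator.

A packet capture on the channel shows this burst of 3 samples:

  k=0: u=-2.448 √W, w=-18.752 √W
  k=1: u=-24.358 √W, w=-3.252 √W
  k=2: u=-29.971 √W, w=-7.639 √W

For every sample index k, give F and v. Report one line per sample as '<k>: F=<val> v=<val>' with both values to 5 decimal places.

k=0: u−w=16.30400, u+w=-21.20000; √(b/2)=0.73485, √(2b)=1.46969; F=0.73485×16.304=11.98094, v=-21.20000/1.46969=-14.42477
k=1: u−w=-21.10600, u+w=-27.61000; √(b/2)=0.73485, √(2b)=1.46969; F=0.73485×(-21.106)=-15.50968, v=-27.61000/1.46969=-18.78623
k=2: u−w=-22.33200, u+w=-37.61000; √(b/2)=0.73485, √(2b)=1.46969; F=0.73485×(-22.332)=-16.41060, v=-37.61000/1.46969=-25.59036

0: F=11.98094 v=-14.42477
1: F=-15.50968 v=-18.78623
2: F=-16.41060 v=-25.59036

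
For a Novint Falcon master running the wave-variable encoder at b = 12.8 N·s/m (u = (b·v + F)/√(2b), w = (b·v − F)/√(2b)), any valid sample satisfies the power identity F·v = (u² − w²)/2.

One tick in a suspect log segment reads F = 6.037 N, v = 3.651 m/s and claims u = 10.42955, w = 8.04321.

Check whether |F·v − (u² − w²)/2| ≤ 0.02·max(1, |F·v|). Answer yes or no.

yes

F·v = 6.037×3.651 = 22.0411 W.
(u² − w²)/2 = (108.7755 − 64.6932)/2 = 22.0411 W.
|Δ| = 0.0001;  2% of max(1, |F·v|) = 0.4408.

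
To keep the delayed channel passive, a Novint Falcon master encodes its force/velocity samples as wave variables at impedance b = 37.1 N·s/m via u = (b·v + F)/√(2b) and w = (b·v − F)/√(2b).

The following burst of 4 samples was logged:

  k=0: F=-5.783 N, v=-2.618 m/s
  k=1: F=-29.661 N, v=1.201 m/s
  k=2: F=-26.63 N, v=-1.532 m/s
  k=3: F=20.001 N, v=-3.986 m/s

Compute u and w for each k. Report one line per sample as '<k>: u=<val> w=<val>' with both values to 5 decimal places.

0: u=-11.94700 w=-10.60430
1: u=1.72930 w=8.61604
2: u=-9.68978 w=-3.50678
3: u=-14.84565 w=-19.48952

k=0: b·v=37.1×(-2.618)=-97.12780; √(2b)=8.61394; u=(-97.12780+(-5.783))/8.61394=-11.94700, w=(-97.12780−(-5.783))/8.61394=-10.60430
k=1: b·v=37.1×1.201=44.55710; √(2b)=8.61394; u=(44.55710+(-29.661))/8.61394=1.72930, w=(44.55710−(-29.661))/8.61394=8.61604
k=2: b·v=37.1×(-1.532)=-56.83720; √(2b)=8.61394; u=(-56.83720+(-26.63))/8.61394=-9.68978, w=(-56.83720−(-26.63))/8.61394=-3.50678
k=3: b·v=37.1×(-3.986)=-147.88060; √(2b)=8.61394; u=(-147.88060+20.001)/8.61394=-14.84565, w=(-147.88060−20.001)/8.61394=-19.48952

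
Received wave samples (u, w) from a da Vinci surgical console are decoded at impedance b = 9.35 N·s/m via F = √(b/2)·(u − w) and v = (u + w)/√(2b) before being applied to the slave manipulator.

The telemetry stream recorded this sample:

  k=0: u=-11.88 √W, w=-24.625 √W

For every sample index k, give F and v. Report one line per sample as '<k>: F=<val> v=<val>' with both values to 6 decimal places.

0: F=27.556918 v=-8.441732

k=0: u−w=12.745000, u+w=-36.505000; √(b/2)=2.162175, √(2b)=4.324350; F=2.162175×12.745=27.556918, v=-36.505000/4.324350=-8.441732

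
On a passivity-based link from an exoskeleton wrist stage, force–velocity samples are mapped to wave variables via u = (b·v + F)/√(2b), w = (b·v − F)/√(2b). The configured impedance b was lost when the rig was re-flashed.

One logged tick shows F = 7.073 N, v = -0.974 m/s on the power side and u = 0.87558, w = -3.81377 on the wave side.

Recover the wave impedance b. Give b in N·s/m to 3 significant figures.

u + w = -2.9382;  u + w = √(2b)·v, so √(2b) = -2.9382/(-0.974) = 3.0166.
b = (√(2b))²/2 = 9.1000/2 = 4.5500.
(Check via u − w = 2F/√(2b): u − w = 4.6894, 2F/√(2b) = 4.6894.)

b = 4.55 N·s/m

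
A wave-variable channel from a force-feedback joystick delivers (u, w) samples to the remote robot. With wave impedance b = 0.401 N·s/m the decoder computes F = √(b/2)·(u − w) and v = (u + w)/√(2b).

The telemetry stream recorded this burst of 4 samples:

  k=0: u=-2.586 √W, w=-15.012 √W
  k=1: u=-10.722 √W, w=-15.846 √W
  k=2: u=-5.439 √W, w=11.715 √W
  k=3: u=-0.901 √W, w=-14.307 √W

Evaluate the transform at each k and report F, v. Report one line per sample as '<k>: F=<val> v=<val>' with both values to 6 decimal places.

k=0: u−w=12.426000, u+w=-17.598000; √(b/2)=0.447772, √(2b)=0.895545; F=0.447772×12.426=5.564018, v=-17.598000/0.895545=-19.650614
k=1: u−w=5.124000, u+w=-26.568000; √(b/2)=0.447772, √(2b)=0.895545; F=0.447772×5.124=2.294385, v=-26.568000/0.895545=-29.666867
k=2: u−w=-17.154000, u+w=6.276000; √(b/2)=0.447772, √(2b)=0.895545; F=0.447772×(-17.154)=-7.681085, v=6.276000/0.895545=7.008027
k=3: u−w=13.406000, u+w=-15.208000; √(b/2)=0.447772, √(2b)=0.895545; F=0.447772×13.406=6.002835, v=-15.208000/0.895545=-16.981847

0: F=5.564018 v=-19.650614
1: F=2.294385 v=-29.666867
2: F=-7.681085 v=7.008027
3: F=6.002835 v=-16.981847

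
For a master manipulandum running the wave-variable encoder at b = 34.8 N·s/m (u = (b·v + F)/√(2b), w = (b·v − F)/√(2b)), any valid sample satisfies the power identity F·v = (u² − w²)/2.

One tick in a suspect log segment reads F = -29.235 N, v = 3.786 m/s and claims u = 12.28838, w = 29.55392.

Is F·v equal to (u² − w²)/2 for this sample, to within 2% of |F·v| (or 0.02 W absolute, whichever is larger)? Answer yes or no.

no

F·v = (-29.235)×3.786 = -110.6837 W.
(u² − w²)/2 = (151.0043 − 873.4342)/2 = -361.2150 W.
|Δ| = 250.5312;  2% of max(1, |F·v|) = 2.2137.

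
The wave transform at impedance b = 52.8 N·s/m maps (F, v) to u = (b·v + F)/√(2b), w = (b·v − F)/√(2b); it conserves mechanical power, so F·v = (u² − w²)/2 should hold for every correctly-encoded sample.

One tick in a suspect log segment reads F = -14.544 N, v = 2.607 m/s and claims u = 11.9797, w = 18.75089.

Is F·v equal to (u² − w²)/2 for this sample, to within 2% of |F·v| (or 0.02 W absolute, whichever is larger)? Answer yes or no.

no

F·v = (-14.544)×2.607 = -37.9162 W.
(u² − w²)/2 = (143.5132 − 351.5959)/2 = -104.0413 W.
|Δ| = 66.1251;  2% of max(1, |F·v|) = 0.7583.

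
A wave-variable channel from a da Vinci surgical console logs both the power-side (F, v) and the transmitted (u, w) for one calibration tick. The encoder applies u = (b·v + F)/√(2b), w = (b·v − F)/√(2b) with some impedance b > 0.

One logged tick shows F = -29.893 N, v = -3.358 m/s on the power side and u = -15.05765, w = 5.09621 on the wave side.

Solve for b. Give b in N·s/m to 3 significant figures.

b = 4.4 N·s/m

u + w = -9.96144;  u + w = √(2b)·v, so √(2b) = -9.96144/(-3.358) = 2.96648.
b = (√(2b))²/2 = 8.80000/2 = 4.40000.
(Check via u − w = 2F/√(2b): u − w = -20.15386, 2F/√(2b) = -20.15385.)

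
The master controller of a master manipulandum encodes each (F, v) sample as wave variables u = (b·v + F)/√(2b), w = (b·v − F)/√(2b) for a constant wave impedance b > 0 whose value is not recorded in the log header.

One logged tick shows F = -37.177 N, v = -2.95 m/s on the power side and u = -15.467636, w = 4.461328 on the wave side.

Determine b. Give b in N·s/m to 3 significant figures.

u + w = -11.006308;  u + w = √(2b)·v, so √(2b) = -11.006308/(-2.95) = 3.730952.
b = (√(2b))²/2 = 13.920002/2 = 6.960001.
(Check via u − w = 2F/√(2b): u − w = -19.928964, 2F/√(2b) = -19.928963.)

b = 6.96 N·s/m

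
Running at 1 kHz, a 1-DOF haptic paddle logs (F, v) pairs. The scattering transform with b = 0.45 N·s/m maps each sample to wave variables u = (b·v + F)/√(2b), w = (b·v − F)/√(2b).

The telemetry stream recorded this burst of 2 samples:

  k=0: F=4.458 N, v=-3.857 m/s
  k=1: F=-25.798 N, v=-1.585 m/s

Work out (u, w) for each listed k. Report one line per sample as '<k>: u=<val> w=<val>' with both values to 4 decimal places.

0: u=2.8696 w=-6.5287
1: u=-27.9453 w=26.4416

k=0: b·v=0.45×(-3.857)=-1.7357; √(2b)=0.9487; u=(-1.7357+4.458)/0.9487=2.8696, w=(-1.7357−4.458)/0.9487=-6.5287
k=1: b·v=0.45×(-1.585)=-0.7133; √(2b)=0.9487; u=(-0.7133+(-25.798))/0.9487=-27.9453, w=(-0.7133−(-25.798))/0.9487=26.4416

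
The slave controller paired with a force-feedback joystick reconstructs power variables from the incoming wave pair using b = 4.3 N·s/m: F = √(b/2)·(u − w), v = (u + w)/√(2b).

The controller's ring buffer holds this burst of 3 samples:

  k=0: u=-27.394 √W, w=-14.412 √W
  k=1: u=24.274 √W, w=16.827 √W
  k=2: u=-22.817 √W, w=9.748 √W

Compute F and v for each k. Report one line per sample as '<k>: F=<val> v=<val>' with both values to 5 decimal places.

0: F=-19.03535 v=-14.25573
1: F=10.91945 v=14.01532
2: F=-47.74966 v=-4.45649

k=0: u−w=-12.98200, u+w=-41.80600; √(b/2)=1.46629, √(2b)=2.93258; F=1.46629×(-12.982)=-19.03535, v=-41.80600/2.93258=-14.25573
k=1: u−w=7.44700, u+w=41.10100; √(b/2)=1.46629, √(2b)=2.93258; F=1.46629×7.447=10.91945, v=41.10100/2.93258=14.01532
k=2: u−w=-32.56500, u+w=-13.06900; √(b/2)=1.46629, √(2b)=2.93258; F=1.46629×(-32.565)=-47.74966, v=-13.06900/2.93258=-4.45649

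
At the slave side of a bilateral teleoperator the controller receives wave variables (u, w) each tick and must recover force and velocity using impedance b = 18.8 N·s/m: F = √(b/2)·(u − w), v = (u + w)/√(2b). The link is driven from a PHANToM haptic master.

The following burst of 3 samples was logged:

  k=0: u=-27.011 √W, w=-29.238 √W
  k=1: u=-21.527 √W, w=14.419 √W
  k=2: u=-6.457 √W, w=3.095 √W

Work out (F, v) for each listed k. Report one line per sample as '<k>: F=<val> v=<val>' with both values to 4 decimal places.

k=0: u−w=2.2270, u+w=-56.2490; √(b/2)=3.0659, √(2b)=6.1319; F=3.0659×2.227=6.8279, v=-56.2490/6.1319=-9.1732
k=1: u−w=-35.9460, u+w=-7.1080; √(b/2)=3.0659, √(2b)=6.1319; F=3.0659×(-35.946)=-110.2083, v=-7.1080/6.1319=-1.1592
k=2: u−w=-9.5520, u+w=-3.3620; √(b/2)=3.0659, √(2b)=6.1319; F=3.0659×(-9.552)=-29.2859, v=-3.3620/6.1319=-0.5483

0: F=6.8279 v=-9.1732
1: F=-110.2083 v=-1.1592
2: F=-29.2859 v=-0.5483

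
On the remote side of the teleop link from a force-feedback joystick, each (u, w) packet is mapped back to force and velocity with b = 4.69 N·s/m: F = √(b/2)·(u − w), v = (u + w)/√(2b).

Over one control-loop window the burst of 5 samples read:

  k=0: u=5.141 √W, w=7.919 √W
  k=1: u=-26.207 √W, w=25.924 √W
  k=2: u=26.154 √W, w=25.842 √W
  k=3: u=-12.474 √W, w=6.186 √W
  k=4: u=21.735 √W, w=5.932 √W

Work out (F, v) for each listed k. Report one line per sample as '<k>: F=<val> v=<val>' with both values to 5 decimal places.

k=0: u−w=-2.77800, u+w=13.06000; √(b/2)=1.53134, √(2b)=3.06268; F=1.53134×(-2.778)=-4.25406, v=13.06000/3.06268=4.26424
k=1: u−w=-52.13100, u+w=-0.28300; √(b/2)=1.53134, √(2b)=3.06268; F=1.53134×(-52.131)=-79.83025, v=-0.28300/3.06268=-0.09240
k=2: u−w=0.31200, u+w=51.99600; √(b/2)=1.53134, √(2b)=3.06268; F=1.53134×0.312=0.47778, v=51.99600/3.06268=16.97730
k=3: u−w=-18.66000, u+w=-6.28800; √(b/2)=1.53134, √(2b)=3.06268; F=1.53134×(-18.66)=-28.57479, v=-6.28800/3.06268=-2.05310
k=4: u−w=15.80300, u+w=27.66700; √(b/2)=1.53134, √(2b)=3.06268; F=1.53134×15.803=24.19975, v=27.66700/3.06268=9.03360

0: F=-4.25406 v=4.26424
1: F=-79.83025 v=-0.09240
2: F=0.47778 v=16.97730
3: F=-28.57479 v=-2.05310
4: F=24.19975 v=9.03360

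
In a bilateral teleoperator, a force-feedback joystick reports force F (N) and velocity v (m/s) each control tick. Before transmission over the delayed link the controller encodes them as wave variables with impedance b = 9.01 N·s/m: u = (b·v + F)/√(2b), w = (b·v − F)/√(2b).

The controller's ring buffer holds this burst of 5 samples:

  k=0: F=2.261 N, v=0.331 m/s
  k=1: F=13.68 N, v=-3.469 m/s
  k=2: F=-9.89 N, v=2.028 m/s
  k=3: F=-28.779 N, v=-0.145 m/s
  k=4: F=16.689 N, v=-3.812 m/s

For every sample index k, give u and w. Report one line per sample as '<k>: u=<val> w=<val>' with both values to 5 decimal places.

k=0: b·v=9.01×0.331=2.98231; √(2b)=4.24500; u=(2.98231+2.261)/4.24500=1.23517, w=(2.98231−2.261)/4.24500=0.16992
k=1: b·v=9.01×(-3.469)=-31.25569; √(2b)=4.24500; u=(-31.25569+13.68)/4.24500=-4.14033, w=(-31.25569−13.68)/4.24500=-10.58556
k=2: b·v=9.01×2.028=18.27228; √(2b)=4.24500; u=(18.27228+(-9.89))/4.24500=1.97463, w=(18.27228−(-9.89))/4.24500=6.63423
k=3: b·v=9.01×(-0.145)=-1.30645; √(2b)=4.24500; u=(-1.30645+(-28.779))/4.24500=-7.08727, w=(-1.30645−(-28.779))/4.24500=6.47175
k=4: b·v=9.01×(-3.812)=-34.34612; √(2b)=4.24500; u=(-34.34612+16.689)/4.24500=-4.15951, w=(-34.34612−16.689)/4.24500=-12.02242

0: u=1.23517 w=0.16992
1: u=-4.14033 w=-10.58556
2: u=1.97463 w=6.63423
3: u=-7.08727 w=6.47175
4: u=-4.15951 w=-12.02242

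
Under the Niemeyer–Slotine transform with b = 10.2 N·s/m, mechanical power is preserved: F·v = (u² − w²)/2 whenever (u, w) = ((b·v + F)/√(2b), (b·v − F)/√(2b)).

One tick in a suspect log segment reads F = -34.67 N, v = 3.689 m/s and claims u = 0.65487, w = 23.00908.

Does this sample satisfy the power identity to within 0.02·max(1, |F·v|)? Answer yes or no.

F·v = (-34.67)×3.689 = -127.8976 W.
(u² − w²)/2 = (0.4289 − 529.4178)/2 = -264.4945 W.
|Δ| = 136.5968;  2% of max(1, |F·v|) = 2.5580.

no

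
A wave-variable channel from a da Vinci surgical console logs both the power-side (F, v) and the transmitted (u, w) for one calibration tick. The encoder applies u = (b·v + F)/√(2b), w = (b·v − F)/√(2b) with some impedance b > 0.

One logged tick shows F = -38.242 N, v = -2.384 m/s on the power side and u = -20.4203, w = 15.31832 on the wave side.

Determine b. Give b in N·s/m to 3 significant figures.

b = 2.29 N·s/m

u + w = -5.1020;  u + w = √(2b)·v, so √(2b) = -5.1020/(-2.384) = 2.1401.
b = (√(2b))²/2 = 4.5800/2 = 2.2900.
(Check via u − w = 2F/√(2b): u − w = -35.7386, 2F/√(2b) = -35.7386.)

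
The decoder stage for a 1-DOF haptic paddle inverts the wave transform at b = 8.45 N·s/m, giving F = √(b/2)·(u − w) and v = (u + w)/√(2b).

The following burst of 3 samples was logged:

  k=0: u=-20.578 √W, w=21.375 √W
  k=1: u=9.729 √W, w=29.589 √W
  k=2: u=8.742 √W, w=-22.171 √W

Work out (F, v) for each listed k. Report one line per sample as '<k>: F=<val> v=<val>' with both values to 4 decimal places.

0: F=-86.2336 v=0.1939
1: F=-40.8218 v=9.5642
2: F=63.5411 v=-3.2666

k=0: u−w=-41.9530, u+w=0.7970; √(b/2)=2.0555, √(2b)=4.1110; F=2.0555×(-41.953)=-86.2336, v=0.7970/4.1110=0.1939
k=1: u−w=-19.8600, u+w=39.3180; √(b/2)=2.0555, √(2b)=4.1110; F=2.0555×(-19.86)=-40.8218, v=39.3180/4.1110=9.5642
k=2: u−w=30.9130, u+w=-13.4290; √(b/2)=2.0555, √(2b)=4.1110; F=2.0555×30.913=63.5411, v=-13.4290/4.1110=-3.2666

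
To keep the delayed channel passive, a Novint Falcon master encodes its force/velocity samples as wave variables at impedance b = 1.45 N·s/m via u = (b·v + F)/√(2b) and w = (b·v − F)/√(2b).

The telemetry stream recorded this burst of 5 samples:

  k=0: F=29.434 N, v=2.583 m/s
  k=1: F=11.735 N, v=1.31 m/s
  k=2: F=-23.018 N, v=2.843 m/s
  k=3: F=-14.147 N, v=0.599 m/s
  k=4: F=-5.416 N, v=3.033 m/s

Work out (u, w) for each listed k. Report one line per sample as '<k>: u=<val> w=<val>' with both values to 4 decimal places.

k=0: b·v=1.45×2.583=3.7454; √(2b)=1.7029; u=(3.7454+29.434)/1.7029=19.4836, w=(3.7454−29.434)/1.7029=-15.0849
k=1: b·v=1.45×1.31=1.8995; √(2b)=1.7029; u=(1.8995+11.735)/1.7029=8.0065, w=(1.8995−11.735)/1.7029=-5.7756
k=2: b·v=1.45×2.843=4.1223; √(2b)=1.7029; u=(4.1223+(-23.018))/1.7029=-11.0959, w=(4.1223−(-23.018))/1.7029=15.9374
k=3: b·v=1.45×0.599=0.8685; √(2b)=1.7029; u=(0.8685+(-14.147))/1.7029=-7.7974, w=(0.8685−(-14.147))/1.7029=8.8174
k=4: b·v=1.45×3.033=4.3979; √(2b)=1.7029; u=(4.3979+(-5.416))/1.7029=-0.5979, w=(4.3979−(-5.416))/1.7029=5.7629

0: u=19.4836 w=-15.0849
1: u=8.0065 w=-5.7756
2: u=-11.0959 w=15.9374
3: u=-7.7974 w=8.8174
4: u=-0.5979 w=5.7629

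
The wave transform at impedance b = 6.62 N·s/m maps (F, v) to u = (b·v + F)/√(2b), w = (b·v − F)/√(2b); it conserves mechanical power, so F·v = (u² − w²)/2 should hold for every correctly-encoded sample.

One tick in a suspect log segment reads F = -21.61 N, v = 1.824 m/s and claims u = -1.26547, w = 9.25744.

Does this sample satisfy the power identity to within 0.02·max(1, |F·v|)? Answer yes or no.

no

F·v = (-21.61)×1.824 = -39.41664 W.
(u² − w²)/2 = (1.60141 − 85.70020)/2 = -42.04939 W.
|Δ| = 2.63275;  2% of max(1, |F·v|) = 0.78833.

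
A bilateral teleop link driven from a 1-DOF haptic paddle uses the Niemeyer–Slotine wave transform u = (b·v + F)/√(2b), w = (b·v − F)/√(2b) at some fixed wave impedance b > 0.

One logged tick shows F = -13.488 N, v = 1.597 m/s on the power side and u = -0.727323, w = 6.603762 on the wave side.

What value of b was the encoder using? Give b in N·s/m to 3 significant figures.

b = 6.77 N·s/m

u + w = 5.876439;  u + w = √(2b)·v, so √(2b) = 5.876439/1.597 = 3.679674.
b = (√(2b))²/2 = 13.539999/2 = 6.770000.
(Check via u − w = 2F/√(2b): u − w = -7.331085, 2F/√(2b) = -7.331085.)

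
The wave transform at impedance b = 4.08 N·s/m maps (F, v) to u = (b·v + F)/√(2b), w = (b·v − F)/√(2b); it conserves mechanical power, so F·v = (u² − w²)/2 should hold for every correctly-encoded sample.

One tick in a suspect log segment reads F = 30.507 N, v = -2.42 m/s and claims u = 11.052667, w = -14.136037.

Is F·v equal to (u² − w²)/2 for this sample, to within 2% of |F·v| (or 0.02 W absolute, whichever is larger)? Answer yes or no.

F·v = 30.507×(-2.42) = -73.826940 W.
(u² − w²)/2 = (122.161448 − 199.827542)/2 = -38.833047 W.
|Δ| = 34.993893;  2% of max(1, |F·v|) = 1.476539.

no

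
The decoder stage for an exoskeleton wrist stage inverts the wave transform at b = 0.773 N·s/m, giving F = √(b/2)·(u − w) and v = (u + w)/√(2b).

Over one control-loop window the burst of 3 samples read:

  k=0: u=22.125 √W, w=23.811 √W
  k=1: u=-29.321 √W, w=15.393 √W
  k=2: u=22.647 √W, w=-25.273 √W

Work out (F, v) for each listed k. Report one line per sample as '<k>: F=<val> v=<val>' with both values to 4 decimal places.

0: F=-1.0482 v=36.9444
1: F=-27.7983 v=-11.2017
2: F=29.7914 v=-2.1120

k=0: u−w=-1.6860, u+w=45.9360; √(b/2)=0.6217, √(2b)=1.2434; F=0.6217×(-1.686)=-1.0482, v=45.9360/1.2434=36.9444
k=1: u−w=-44.7140, u+w=-13.9280; √(b/2)=0.6217, √(2b)=1.2434; F=0.6217×(-44.714)=-27.7983, v=-13.9280/1.2434=-11.2017
k=2: u−w=47.9200, u+w=-2.6260; √(b/2)=0.6217, √(2b)=1.2434; F=0.6217×47.92=29.7914, v=-2.6260/1.2434=-2.1120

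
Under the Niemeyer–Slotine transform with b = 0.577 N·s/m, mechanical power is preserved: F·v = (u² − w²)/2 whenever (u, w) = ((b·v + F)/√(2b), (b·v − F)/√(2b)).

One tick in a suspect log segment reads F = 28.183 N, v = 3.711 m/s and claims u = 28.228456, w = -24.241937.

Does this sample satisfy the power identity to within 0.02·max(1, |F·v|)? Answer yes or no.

yes

F·v = 28.183×3.711 = 104.587113 W.
(u² − w²)/2 = (796.845728 − 587.671510)/2 = 104.587109 W.
|Δ| = 0.000004;  2% of max(1, |F·v|) = 2.091742.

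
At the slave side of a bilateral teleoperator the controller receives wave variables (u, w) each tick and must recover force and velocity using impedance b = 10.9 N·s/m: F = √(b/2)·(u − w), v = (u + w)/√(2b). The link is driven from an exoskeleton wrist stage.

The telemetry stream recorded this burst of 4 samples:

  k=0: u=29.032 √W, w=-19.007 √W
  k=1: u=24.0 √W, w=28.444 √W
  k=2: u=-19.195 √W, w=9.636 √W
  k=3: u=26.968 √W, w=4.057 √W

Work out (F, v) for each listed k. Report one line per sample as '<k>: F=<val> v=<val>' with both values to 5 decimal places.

0: F=112.14817 v=2.14712
1: F=-10.37462 v=11.23227
2: F=-67.30665 v=-2.04731
3: F=53.48627 v=6.64482

k=0: u−w=48.03900, u+w=10.02500; √(b/2)=2.33452, √(2b)=4.66905; F=2.33452×48.039=112.14817, v=10.02500/4.66905=2.14712
k=1: u−w=-4.44400, u+w=52.44400; √(b/2)=2.33452, √(2b)=4.66905; F=2.33452×(-4.444)=-10.37462, v=52.44400/4.66905=11.23227
k=2: u−w=-28.83100, u+w=-9.55900; √(b/2)=2.33452, √(2b)=4.66905; F=2.33452×(-28.831)=-67.30665, v=-9.55900/4.66905=-2.04731
k=3: u−w=22.91100, u+w=31.02500; √(b/2)=2.33452, √(2b)=4.66905; F=2.33452×22.911=53.48627, v=31.02500/4.66905=6.64482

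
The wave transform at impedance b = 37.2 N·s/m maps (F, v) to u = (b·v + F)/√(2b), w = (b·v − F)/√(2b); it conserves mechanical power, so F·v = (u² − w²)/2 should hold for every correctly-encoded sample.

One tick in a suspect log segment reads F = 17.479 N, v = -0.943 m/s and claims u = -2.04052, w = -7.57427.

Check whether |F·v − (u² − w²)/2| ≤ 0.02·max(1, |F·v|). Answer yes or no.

F·v = 17.479×(-0.943) = -16.48270 W.
(u² − w²)/2 = (4.16372 − 57.36957)/2 = -26.60292 W.
|Δ| = 10.12023;  2% of max(1, |F·v|) = 0.32965.

no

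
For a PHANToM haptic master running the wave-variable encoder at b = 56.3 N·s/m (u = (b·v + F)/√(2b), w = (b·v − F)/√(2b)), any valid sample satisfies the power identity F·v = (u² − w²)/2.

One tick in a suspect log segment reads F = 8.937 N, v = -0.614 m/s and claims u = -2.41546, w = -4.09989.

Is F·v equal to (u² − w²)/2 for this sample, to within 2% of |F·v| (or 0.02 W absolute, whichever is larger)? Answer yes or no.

F·v = 8.937×(-0.614) = -5.4873 W.
(u² − w²)/2 = (5.8344 − 16.8091)/2 = -5.4873 W.
|Δ| = 0.0000;  2% of max(1, |F·v|) = 0.1097.

yes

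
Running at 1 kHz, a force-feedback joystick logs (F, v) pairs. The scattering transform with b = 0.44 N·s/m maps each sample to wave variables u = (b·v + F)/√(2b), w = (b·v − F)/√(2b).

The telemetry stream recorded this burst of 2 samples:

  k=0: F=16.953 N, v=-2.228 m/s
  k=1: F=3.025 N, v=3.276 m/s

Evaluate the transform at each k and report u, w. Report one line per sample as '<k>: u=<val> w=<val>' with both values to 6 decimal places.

k=0: b·v=0.44×(-2.228)=-0.980320; √(2b)=0.938083; u=(-0.980320+16.953)/0.938083=17.026934, w=(-0.980320−16.953)/0.938083=-19.116983
k=1: b·v=0.44×3.276=1.441440; √(2b)=0.938083; u=(1.441440+3.025)/0.938083=4.761241, w=(1.441440−3.025)/0.938083=-1.688081

0: u=17.026934 w=-19.116983
1: u=4.761241 w=-1.688081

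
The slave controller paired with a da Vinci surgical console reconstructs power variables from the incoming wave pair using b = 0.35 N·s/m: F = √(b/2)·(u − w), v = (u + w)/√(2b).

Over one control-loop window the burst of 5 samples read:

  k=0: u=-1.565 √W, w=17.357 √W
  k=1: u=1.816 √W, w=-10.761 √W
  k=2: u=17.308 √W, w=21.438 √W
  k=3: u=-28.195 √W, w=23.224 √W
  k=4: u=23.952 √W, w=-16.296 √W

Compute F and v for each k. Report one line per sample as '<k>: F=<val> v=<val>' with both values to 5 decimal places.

0: F=-7.91564 v=18.87505
1: F=5.26134 v=-10.69132
2: F=-1.72770 v=46.31033
3: F=-21.51011 v=-5.94148
4: F=16.83695 v=9.15067

k=0: u−w=-18.92200, u+w=15.79200; √(b/2)=0.41833, √(2b)=0.83666; F=0.41833×(-18.922)=-7.91564, v=15.79200/0.83666=18.87505
k=1: u−w=12.57700, u+w=-8.94500; √(b/2)=0.41833, √(2b)=0.83666; F=0.41833×12.577=5.26134, v=-8.94500/0.83666=-10.69132
k=2: u−w=-4.13000, u+w=38.74600; √(b/2)=0.41833, √(2b)=0.83666; F=0.41833×(-4.13)=-1.72770, v=38.74600/0.83666=46.31033
k=3: u−w=-51.41900, u+w=-4.97100; √(b/2)=0.41833, √(2b)=0.83666; F=0.41833×(-51.419)=-21.51011, v=-4.97100/0.83666=-5.94148
k=4: u−w=40.24800, u+w=7.65600; √(b/2)=0.41833, √(2b)=0.83666; F=0.41833×40.248=16.83695, v=7.65600/0.83666=9.15067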